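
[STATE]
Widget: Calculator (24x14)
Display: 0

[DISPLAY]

                       0
┌───┬───┬───┬───┐       
│ 7 │ 8 │ 9 │ ÷ │       
├───┼───┼───┼───┤       
│ 4 │ 5 │ 6 │ × │       
├───┼───┼───┼───┤       
│ 1 │ 2 │ 3 │ - │       
├───┼───┼───┼───┤       
│ 0 │ . │ = │ + │       
├───┼───┼───┼───┤       
│ C │ MC│ MR│ M+│       
└───┴───┴───┴───┘       
                        
                        


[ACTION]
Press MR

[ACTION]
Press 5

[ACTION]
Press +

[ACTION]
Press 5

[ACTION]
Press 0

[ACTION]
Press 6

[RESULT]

                     506
┌───┬───┬───┬───┐       
│ 7 │ 8 │ 9 │ ÷ │       
├───┼───┼───┼───┤       
│ 4 │ 5 │ 6 │ × │       
├───┼───┼───┼───┤       
│ 1 │ 2 │ 3 │ - │       
├───┼───┼───┼───┤       
│ 0 │ . │ = │ + │       
├───┼───┼───┼───┤       
│ C │ MC│ MR│ M+│       
└───┴───┴───┴───┘       
                        
                        


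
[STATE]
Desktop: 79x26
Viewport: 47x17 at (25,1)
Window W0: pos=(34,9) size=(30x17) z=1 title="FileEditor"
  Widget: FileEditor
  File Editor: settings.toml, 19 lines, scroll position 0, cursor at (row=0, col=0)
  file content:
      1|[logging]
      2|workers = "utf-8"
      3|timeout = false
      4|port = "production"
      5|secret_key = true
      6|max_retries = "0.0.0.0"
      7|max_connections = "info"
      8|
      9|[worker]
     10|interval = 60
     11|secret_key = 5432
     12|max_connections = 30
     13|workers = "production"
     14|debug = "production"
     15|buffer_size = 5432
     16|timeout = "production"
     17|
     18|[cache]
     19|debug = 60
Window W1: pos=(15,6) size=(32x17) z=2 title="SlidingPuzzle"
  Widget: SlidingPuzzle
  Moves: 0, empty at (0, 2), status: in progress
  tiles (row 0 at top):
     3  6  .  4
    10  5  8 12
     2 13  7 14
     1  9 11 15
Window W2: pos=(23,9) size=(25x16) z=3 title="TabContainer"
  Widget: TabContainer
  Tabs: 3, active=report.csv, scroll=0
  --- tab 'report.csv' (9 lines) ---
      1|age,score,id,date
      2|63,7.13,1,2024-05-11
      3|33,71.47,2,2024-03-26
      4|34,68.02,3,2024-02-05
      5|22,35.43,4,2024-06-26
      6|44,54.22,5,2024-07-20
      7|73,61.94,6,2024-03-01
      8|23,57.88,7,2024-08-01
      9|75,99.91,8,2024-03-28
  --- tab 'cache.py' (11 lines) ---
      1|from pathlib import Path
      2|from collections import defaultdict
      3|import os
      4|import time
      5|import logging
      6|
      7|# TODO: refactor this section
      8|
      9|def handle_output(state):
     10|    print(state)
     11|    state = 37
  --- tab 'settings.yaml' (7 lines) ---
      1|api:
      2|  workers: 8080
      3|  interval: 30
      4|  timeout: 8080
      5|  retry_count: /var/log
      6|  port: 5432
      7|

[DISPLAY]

                                               
                                               
                                               
                                               
                                               
━━━━━━━━━━━━━━━━━━━━━┓                         
uzzle                ┃                         
─────────────────────┨                         
━━━━━━━━━━━━━━━━━━━━━━┓━━━━━━━━━━━━━━━┓        
TabContainer          ┃               ┃        
──────────────────────┨───────────────┨        
report.csv]│ cache.py ┃              ▲┃        
──────────────────────┃f-8"          █┃        
ge,score,id,date      ┃se            ░┃        
3,7.13,1,2024-05-11   ┃ction"        ░┃        
3,71.47,2,2024-03-26  ┃true          ░┃        
4,68.02,3,2024-02-05  ┃ "0.0.0.0"    ░┃        


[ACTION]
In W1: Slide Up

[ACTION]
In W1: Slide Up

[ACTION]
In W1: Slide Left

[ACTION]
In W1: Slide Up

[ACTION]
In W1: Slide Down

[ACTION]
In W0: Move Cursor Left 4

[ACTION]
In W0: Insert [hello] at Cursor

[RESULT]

                                               
                                               
                                               
                                               
                                               
━━━━━━━━━━━━━━━━━━━━━┓                         
uzzle                ┃                         
─────────────────────┨                         
━━━━━━━━━━━━━━━━━━━━━━┓━━━━━━━━━━━━━━━┓        
TabContainer          ┃               ┃        
──────────────────────┨───────────────┨        
report.csv]│ cache.py ┃]             ▲┃        
──────────────────────┃f-8"          █┃        
ge,score,id,date      ┃se            ░┃        
3,7.13,1,2024-05-11   ┃ction"        ░┃        
3,71.47,2,2024-03-26  ┃true          ░┃        
4,68.02,3,2024-02-05  ┃ "0.0.0.0"    ░┃        


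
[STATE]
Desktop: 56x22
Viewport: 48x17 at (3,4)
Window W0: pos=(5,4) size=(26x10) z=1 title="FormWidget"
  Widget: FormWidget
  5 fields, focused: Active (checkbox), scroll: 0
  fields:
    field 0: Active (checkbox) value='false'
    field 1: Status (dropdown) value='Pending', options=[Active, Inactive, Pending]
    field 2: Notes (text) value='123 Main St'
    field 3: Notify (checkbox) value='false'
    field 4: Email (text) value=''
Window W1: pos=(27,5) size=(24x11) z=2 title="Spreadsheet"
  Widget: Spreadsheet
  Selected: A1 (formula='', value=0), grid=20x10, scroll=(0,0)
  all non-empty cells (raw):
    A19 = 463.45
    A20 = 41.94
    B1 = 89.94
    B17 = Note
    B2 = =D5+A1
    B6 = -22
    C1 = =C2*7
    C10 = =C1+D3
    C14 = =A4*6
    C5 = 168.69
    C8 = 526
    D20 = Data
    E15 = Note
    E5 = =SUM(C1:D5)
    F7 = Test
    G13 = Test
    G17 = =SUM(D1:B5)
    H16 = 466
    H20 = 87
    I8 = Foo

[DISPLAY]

  ┏━━━━━━━━━━━━━━━━━━━━━━━━┓                    
  ┃ FormWidget          ┏━━━━━━━━━━━━━━━━━━━━━━┓
  ┠─────────────────────┃ Spreadsheet          ┃
  ┃> Active:     [ ]    ┠──────────────────────┨
  ┃  Status:     [Pendin┃A1:                   ┃
  ┃  Notes:      [123 Ma┃       A       B      ┃
  ┃  Notify:     [ ]    ┃----------------------┃
  ┃  Email:      [      ┃  1      [0]   89.94  ┃
  ┃                     ┃  2        0       0  ┃
  ┗━━━━━━━━━━━━━━━━━━━━━┃  3        0       0  ┃
                        ┃  4        0       0  ┃
                        ┗━━━━━━━━━━━━━━━━━━━━━━┛
                                                
                                                
                                                
                                                
                                                


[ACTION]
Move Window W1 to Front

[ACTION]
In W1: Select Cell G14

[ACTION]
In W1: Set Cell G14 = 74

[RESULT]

  ┏━━━━━━━━━━━━━━━━━━━━━━━━┓                    
  ┃ FormWidget          ┏━━━━━━━━━━━━━━━━━━━━━━┓
  ┠─────────────────────┃ Spreadsheet          ┃
  ┃> Active:     [ ]    ┠──────────────────────┨
  ┃  Status:     [Pendin┃G14: 74               ┃
  ┃  Notes:      [123 Ma┃       A       B      ┃
  ┃  Notify:     [ ]    ┃----------------------┃
  ┃  Email:      [      ┃  1        0   89.94  ┃
  ┃                     ┃  2        0       0  ┃
  ┗━━━━━━━━━━━━━━━━━━━━━┃  3        0       0  ┃
                        ┃  4        0       0  ┃
                        ┗━━━━━━━━━━━━━━━━━━━━━━┛
                                                
                                                
                                                
                                                
                                                


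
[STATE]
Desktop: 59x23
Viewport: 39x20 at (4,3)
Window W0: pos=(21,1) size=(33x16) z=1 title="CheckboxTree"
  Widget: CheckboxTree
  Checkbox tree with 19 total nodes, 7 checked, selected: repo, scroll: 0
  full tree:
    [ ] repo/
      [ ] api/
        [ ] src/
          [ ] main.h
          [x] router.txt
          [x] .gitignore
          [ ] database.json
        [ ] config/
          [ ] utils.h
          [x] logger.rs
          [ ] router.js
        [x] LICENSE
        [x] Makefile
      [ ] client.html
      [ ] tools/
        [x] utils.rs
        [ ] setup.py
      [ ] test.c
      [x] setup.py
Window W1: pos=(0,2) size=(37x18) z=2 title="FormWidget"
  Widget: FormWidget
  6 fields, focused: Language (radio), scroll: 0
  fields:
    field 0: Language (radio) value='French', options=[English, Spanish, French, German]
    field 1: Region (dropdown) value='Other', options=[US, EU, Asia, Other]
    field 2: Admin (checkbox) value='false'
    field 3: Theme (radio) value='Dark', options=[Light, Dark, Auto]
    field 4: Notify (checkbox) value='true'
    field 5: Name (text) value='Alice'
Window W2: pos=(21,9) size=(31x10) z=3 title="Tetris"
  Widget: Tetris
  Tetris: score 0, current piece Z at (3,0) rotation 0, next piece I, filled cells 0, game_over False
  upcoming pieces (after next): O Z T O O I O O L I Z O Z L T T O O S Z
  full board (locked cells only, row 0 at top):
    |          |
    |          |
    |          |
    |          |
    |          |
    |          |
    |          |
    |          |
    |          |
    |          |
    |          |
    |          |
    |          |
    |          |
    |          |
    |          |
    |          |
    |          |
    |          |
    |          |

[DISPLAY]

rmWidget                        ┃──────
────────────────────────────────┨      
anguage:   ( ) English  ( ) Span┃      
egion:     [Other             ▼]┃      
dmin:      [ ]                  ┃.h    
heme:      ( ) Light  (●) Dark  ┃er.txt
otify:     [x]   ┏━━━━━━━━━━━━━━━━━━━━━
ame:       [Alice┃ Tetris              
                 ┠─────────────────────
                 ┃          │Next:     
                 ┃          │████      
                 ┃          │          
                 ┃          │          
                 ┃          │          
                 ┃          │          
                 ┗━━━━━━━━━━━━━━━━━━━━━
━━━━━━━━━━━━━━━━━━━━━━━━━━━━━━━━┛      
                                       
                                       
                                       


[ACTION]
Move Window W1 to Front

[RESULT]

rmWidget                        ┃──────
────────────────────────────────┨      
anguage:   ( ) English  ( ) Span┃      
egion:     [Other             ▼]┃      
dmin:      [ ]                  ┃.h    
heme:      ( ) Light  (●) Dark  ┃er.txt
otify:     [x]                  ┃━━━━━━
ame:       [Alice              ]┃      
                                ┃──────
                                ┃:     
                                ┃      
                                ┃      
                                ┃      
                                ┃      
                                ┃      
                                ┃━━━━━━
━━━━━━━━━━━━━━━━━━━━━━━━━━━━━━━━┛      
                                       
                                       
                                       


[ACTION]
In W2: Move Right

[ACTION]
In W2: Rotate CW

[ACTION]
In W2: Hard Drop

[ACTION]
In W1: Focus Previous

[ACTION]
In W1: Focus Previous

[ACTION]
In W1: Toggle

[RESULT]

rmWidget                        ┃──────
────────────────────────────────┨      
anguage:   ( ) English  ( ) Span┃      
egion:     [Other             ▼]┃      
dmin:      [ ]                  ┃.h    
heme:      ( ) Light  (●) Dark  ┃er.txt
otify:     [ ]                  ┃━━━━━━
ame:       [Alice              ]┃      
                                ┃──────
                                ┃:     
                                ┃      
                                ┃      
                                ┃      
                                ┃      
                                ┃      
                                ┃━━━━━━
━━━━━━━━━━━━━━━━━━━━━━━━━━━━━━━━┛      
                                       
                                       
                                       


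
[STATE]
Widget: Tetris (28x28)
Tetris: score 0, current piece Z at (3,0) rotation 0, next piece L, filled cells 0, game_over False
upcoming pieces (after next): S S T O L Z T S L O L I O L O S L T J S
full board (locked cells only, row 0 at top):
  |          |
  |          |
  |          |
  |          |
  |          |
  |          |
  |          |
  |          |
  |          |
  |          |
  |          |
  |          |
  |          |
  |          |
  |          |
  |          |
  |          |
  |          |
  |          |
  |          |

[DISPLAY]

   ▓▓     │Next:            
    ▓▓    │  ▒              
          │▒▒▒              
          │                 
          │                 
          │                 
          │Score:           
          │0                
          │                 
          │                 
          │                 
          │                 
          │                 
          │                 
          │                 
          │                 
          │                 
          │                 
          │                 
          │                 
          │                 
          │                 
          │                 
          │                 
          │                 
          │                 
          │                 
          │                 


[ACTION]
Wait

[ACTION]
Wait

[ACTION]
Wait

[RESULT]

          │Next:            
          │  ▒              
          │▒▒▒              
   ▓▓     │                 
    ▓▓    │                 
          │                 
          │Score:           
          │0                
          │                 
          │                 
          │                 
          │                 
          │                 
          │                 
          │                 
          │                 
          │                 
          │                 
          │                 
          │                 
          │                 
          │                 
          │                 
          │                 
          │                 
          │                 
          │                 
          │                 


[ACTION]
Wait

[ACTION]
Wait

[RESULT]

          │Next:            
          │  ▒              
          │▒▒▒              
          │                 
          │                 
   ▓▓     │                 
    ▓▓    │Score:           
          │0                
          │                 
          │                 
          │                 
          │                 
          │                 
          │                 
          │                 
          │                 
          │                 
          │                 
          │                 
          │                 
          │                 
          │                 
          │                 
          │                 
          │                 
          │                 
          │                 
          │                 


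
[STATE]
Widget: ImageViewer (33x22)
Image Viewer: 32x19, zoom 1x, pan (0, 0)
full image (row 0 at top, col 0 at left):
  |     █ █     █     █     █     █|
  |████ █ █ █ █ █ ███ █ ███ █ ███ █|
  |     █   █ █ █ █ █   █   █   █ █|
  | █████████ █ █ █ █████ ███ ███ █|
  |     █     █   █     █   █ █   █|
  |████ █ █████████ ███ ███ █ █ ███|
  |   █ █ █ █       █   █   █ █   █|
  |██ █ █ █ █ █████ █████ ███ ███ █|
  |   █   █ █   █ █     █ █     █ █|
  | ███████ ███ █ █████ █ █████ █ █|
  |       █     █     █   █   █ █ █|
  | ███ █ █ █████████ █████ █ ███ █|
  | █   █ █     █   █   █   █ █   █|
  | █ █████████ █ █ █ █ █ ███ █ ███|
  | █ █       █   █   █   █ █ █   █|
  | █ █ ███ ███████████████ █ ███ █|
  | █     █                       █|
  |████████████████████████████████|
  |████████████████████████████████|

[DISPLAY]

     █ █     █     █     █     █ 
████ █ █ █ █ █ ███ █ ███ █ ███ █ 
     █   █ █ █ █ █   █   █   █ █ 
 █████████ █ █ █ █████ ███ ███ █ 
     █     █   █     █   █ █   █ 
████ █ █████████ ███ ███ █ █ ███ 
   █ █ █ █       █   █   █ █   █ 
██ █ █ █ █ █████ █████ ███ ███ █ 
   █   █ █   █ █     █ █     █ █ 
 ███████ ███ █ █████ █ █████ █ █ 
       █     █     █   █   █ █ █ 
 ███ █ █ █████████ █████ █ ███ █ 
 █   █ █     █   █   █   █ █   █ 
 █ █████████ █ █ █ █ █ ███ █ ███ 
 █ █       █   █   █   █ █ █   █ 
 █ █ ███ ███████████████ █ ███ █ 
 █     █                       █ 
████████████████████████████████ 
████████████████████████████████ 
                                 
                                 
                                 


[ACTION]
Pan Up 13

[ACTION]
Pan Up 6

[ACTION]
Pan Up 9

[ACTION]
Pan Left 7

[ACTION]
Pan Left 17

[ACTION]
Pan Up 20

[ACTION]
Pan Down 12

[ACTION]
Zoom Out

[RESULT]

 █   █ █     █   █   █   █ █   █ 
 █ █████████ █ █ █ █ █ ███ █ ███ 
 █ █       █   █   █   █ █ █   █ 
 █ █ ███ ███████████████ █ ███ █ 
 █     █                       █ 
████████████████████████████████ 
████████████████████████████████ 
                                 
                                 
                                 
                                 
                                 
                                 
                                 
                                 
                                 
                                 
                                 
                                 
                                 
                                 
                                 


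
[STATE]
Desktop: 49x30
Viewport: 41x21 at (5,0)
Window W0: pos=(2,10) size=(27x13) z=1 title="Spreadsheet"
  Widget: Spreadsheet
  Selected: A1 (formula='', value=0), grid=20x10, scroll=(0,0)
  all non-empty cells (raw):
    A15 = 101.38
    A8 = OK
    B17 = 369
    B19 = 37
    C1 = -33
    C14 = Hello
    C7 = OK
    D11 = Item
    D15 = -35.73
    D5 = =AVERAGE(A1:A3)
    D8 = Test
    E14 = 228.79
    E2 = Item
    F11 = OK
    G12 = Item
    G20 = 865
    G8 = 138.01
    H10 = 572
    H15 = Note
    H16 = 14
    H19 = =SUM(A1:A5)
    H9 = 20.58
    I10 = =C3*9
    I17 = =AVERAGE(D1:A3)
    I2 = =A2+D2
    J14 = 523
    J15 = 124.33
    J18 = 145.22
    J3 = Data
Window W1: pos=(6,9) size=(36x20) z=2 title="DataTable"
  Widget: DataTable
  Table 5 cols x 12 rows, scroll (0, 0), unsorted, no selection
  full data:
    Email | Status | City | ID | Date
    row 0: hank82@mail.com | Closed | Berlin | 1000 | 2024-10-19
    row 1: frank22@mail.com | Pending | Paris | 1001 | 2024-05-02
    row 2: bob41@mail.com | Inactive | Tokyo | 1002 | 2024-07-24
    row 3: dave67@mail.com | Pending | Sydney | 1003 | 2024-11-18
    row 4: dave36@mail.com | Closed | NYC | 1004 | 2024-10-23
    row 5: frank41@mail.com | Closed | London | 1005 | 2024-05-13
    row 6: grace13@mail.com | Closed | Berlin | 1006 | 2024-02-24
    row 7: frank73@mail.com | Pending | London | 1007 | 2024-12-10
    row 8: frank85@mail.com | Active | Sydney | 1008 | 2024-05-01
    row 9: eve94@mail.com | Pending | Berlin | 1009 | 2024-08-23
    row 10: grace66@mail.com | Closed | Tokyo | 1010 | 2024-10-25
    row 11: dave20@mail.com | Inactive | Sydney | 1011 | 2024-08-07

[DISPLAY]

                                         
                                         
                                         
                                         
                                         
                                         
                                         
                                         
                                         
 ┏━━━━━━━━━━━━━━━━━━━━━━━━━━━━━━━━━━┓    
━┃ DataTable                        ┃    
p┠──────────────────────────────────┨    
─┃Email           │Status  │City  │I┃    
:┃────────────────┼────────┼──────┼─┃    
 ┃hank82@mail.com │Closed  │Berlin│1┃    
-┃frank22@mail.com│Pending │Paris │1┃    
1┃bob41@mail.com  │Inactive│Tokyo │1┃    
2┃dave67@mail.com │Pending │Sydney│1┃    
3┃dave36@mail.com │Closed  │NYC   │1┃    
4┃frank41@mail.com│Closed  │London│1┃    
5┃grace13@mail.com│Closed  │Berlin│1┃    


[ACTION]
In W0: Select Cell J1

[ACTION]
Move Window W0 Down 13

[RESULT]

                                         
                                         
                                         
                                         
                                         
                                         
                                         
                                         
                                         
 ┏━━━━━━━━━━━━━━━━━━━━━━━━━━━━━━━━━━┓    
 ┃ DataTable                        ┃    
 ┠──────────────────────────────────┨    
 ┃Email           │Status  │City  │I┃    
 ┃────────────────┼────────┼──────┼─┃    
 ┃hank82@mail.com │Closed  │Berlin│1┃    
 ┃frank22@mail.com│Pending │Paris │1┃    
 ┃bob41@mail.com  │Inactive│Tokyo │1┃    
━┃dave67@mail.com │Pending │Sydney│1┃    
p┃dave36@mail.com │Closed  │NYC   │1┃    
─┃frank41@mail.com│Closed  │London│1┃    
:┃grace13@mail.com│Closed  │Berlin│1┃    


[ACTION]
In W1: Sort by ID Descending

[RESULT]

                                         
                                         
                                         
                                         
                                         
                                         
                                         
                                         
                                         
 ┏━━━━━━━━━━━━━━━━━━━━━━━━━━━━━━━━━━┓    
 ┃ DataTable                        ┃    
 ┠──────────────────────────────────┨    
 ┃Email           │Status  │City  │I┃    
 ┃────────────────┼────────┼──────┼─┃    
 ┃dave20@mail.com │Inactive│Sydney│1┃    
 ┃grace66@mail.com│Closed  │Tokyo │1┃    
 ┃eve94@mail.com  │Pending │Berlin│1┃    
━┃frank85@mail.com│Active  │Sydney│1┃    
p┃frank73@mail.com│Pending │London│1┃    
─┃grace13@mail.com│Closed  │Berlin│1┃    
:┃frank41@mail.com│Closed  │London│1┃    


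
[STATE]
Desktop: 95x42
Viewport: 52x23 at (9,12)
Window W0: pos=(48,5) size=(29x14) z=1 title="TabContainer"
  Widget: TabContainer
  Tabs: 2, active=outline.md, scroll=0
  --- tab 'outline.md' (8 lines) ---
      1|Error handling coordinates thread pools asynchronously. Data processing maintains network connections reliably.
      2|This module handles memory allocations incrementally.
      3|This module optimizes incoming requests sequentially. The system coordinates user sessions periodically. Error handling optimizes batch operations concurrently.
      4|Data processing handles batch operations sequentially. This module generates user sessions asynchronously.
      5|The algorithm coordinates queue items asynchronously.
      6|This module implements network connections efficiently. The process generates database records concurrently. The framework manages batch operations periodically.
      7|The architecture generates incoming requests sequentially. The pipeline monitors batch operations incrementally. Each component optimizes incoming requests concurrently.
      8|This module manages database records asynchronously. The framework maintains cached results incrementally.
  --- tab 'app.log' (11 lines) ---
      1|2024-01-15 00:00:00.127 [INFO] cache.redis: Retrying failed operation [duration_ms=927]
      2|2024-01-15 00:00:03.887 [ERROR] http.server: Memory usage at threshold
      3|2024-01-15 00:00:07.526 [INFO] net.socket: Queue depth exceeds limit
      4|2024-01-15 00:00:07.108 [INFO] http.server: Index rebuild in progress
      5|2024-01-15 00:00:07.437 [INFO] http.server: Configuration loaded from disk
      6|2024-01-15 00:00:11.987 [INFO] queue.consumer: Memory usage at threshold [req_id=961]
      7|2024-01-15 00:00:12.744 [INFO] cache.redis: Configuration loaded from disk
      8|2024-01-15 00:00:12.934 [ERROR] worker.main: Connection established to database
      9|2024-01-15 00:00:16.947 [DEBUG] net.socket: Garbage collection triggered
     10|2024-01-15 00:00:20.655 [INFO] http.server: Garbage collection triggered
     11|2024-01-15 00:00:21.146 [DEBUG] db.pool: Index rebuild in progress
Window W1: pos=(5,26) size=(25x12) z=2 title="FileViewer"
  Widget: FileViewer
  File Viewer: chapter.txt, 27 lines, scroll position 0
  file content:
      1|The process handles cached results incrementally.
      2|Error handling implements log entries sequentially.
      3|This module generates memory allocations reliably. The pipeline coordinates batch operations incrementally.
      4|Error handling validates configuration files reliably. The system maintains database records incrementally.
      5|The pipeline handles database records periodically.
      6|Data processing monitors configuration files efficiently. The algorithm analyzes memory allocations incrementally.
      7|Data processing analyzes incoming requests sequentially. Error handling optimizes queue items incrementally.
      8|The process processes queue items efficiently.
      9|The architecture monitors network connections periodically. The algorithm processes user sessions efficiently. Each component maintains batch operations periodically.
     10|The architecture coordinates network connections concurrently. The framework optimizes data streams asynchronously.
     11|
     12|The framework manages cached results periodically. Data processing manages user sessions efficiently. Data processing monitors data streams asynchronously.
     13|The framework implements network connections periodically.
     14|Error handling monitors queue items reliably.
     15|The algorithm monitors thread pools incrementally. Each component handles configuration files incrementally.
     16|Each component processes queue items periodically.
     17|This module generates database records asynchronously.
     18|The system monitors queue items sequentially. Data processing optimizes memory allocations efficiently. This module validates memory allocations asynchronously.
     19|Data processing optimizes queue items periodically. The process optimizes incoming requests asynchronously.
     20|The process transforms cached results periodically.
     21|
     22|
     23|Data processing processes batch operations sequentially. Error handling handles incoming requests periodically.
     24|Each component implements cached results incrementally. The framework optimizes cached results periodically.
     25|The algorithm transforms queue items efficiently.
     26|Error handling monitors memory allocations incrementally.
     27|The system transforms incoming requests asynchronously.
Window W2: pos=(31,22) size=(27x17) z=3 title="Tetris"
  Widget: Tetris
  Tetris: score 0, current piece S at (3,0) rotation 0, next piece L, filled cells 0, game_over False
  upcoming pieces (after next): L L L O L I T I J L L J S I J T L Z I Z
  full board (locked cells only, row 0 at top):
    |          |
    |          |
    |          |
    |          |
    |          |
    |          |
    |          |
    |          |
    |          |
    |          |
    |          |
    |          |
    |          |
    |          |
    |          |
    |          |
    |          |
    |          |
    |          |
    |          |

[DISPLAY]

                                       ┃This module 
                                       ┃Data process
                                       ┃The algorith
                                       ┃This module 
                                       ┃The architec
                                       ┃This module 
                                       ┗━━━━━━━━━━━━
                                                    
                                                    
                                                    
                      ┏━━━━━━━━━━━━━━━━━━━━━━━━━┓   
                      ┃ Tetris                  ┃   
                      ┠─────────────────────────┨   
                      ┃          │Next:         ┃   
━━━━━━━━━━━━━━━━━━━━┓ ┃          │  ▒           ┃   
leViewer            ┃ ┃          │▒▒▒           ┃   
────────────────────┨ ┃          │              ┃   
 process handles ca▲┃ ┃          │              ┃   
or handling impleme█┃ ┃          │              ┃   
s module generates ░┃ ┃          │Score:        ┃   
or handling validat░┃ ┃          │0             ┃   
 pipeline handles d░┃ ┃          │              ┃   
a processing monito░┃ ┃          │              ┃   


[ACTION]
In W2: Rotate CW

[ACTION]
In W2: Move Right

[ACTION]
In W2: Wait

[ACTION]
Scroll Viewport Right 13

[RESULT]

                          ┃This module optimizes inc
                          ┃Data processing handles b
                          ┃The algorithm coordinates
                          ┃This module implements ne
                          ┃The architecture generate
                          ┃This module manages datab
                          ┗━━━━━━━━━━━━━━━━━━━━━━━━━
                                                    
                                                    
                                                    
         ┏━━━━━━━━━━━━━━━━━━━━━━━━━┓                
         ┃ Tetris                  ┃                
         ┠─────────────────────────┨                
         ┃          │Next:         ┃                
━━━━━━━┓ ┃          │  ▒           ┃                
       ┃ ┃          │▒▒▒           ┃                
───────┨ ┃          │              ┃                
les ca▲┃ ┃          │              ┃                
mpleme█┃ ┃          │              ┃                
rates ░┃ ┃          │Score:        ┃                
alidat░┃ ┃          │0             ┃                
dles d░┃ ┃          │              ┃                
monito░┃ ┃          │              ┃                


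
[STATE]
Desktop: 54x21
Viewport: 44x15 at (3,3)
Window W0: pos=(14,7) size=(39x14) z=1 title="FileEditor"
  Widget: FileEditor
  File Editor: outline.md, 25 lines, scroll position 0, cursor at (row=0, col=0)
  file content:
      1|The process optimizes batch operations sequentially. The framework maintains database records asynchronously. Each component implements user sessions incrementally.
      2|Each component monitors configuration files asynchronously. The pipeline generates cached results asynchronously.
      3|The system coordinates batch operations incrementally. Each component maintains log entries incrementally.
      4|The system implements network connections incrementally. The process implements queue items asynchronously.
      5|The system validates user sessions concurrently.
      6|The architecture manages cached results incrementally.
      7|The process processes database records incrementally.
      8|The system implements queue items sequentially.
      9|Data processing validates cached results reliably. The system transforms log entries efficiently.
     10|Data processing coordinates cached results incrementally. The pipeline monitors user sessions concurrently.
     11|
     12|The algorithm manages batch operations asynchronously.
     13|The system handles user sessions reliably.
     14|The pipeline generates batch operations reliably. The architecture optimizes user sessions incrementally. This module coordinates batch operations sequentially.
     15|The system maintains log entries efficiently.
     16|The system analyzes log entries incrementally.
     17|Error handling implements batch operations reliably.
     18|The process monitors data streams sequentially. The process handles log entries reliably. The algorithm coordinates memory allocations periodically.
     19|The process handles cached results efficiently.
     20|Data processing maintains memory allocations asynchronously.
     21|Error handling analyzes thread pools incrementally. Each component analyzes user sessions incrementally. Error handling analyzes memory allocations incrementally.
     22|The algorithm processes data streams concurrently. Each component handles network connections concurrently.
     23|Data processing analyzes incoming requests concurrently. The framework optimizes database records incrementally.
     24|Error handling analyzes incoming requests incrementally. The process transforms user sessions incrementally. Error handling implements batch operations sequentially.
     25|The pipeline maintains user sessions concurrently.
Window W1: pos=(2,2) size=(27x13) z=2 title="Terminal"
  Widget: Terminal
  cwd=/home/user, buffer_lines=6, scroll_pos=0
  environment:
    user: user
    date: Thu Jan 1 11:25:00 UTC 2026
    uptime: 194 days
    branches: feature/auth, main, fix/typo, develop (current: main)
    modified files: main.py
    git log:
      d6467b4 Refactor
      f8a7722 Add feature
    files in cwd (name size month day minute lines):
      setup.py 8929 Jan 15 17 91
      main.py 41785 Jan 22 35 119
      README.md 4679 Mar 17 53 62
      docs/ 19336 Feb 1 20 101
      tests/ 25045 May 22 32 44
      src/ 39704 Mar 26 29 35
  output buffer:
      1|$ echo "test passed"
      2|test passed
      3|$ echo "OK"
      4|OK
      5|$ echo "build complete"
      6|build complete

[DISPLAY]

 Terminal                ┃                  
─────────────────────────┨                  
$ echo "test passed"     ┃                  
test passed              ┃                  
$ echo "OK"              ┃━━━━━━━━━━━━━━━━━━
OK                       ┃                  
$ echo "build complete"  ┃──────────────────
build complete           ┃timizes batch oper
$ █                      ┃ monitors configur
                         ┃rdinates batch ope
                         ┃lements network co
━━━━━━━━━━━━━━━━━━━━━━━━━┛idates user sessio
           ┃The architecture manages cached 
           ┃The process processes database r
           ┃The system implements queue item


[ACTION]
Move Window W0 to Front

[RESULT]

 Terminal                ┃                  
─────────────────────────┨                  
$ echo "test passed"     ┃                  
test passed              ┃                  
$ echo "OK"┏━━━━━━━━━━━━━━━━━━━━━━━━━━━━━━━━
OK         ┃ FileEditor                     
$ echo "bui┠────────────────────────────────
build compl┃█he process optimizes batch oper
$ █        ┃Each component monitors configur
           ┃The system coordinates batch ope
           ┃The system implements network co
━━━━━━━━━━━┃The system validates user sessio
           ┃The architecture manages cached 
           ┃The process processes database r
           ┃The system implements queue item


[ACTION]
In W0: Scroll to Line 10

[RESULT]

 Terminal                ┃                  
─────────────────────────┨                  
$ echo "test passed"     ┃                  
test passed              ┃                  
$ echo "OK"┏━━━━━━━━━━━━━━━━━━━━━━━━━━━━━━━━
OK         ┃ FileEditor                     
$ echo "bui┠────────────────────────────────
build compl┃Data processing coordinates cach
$ █        ┃                                
           ┃The algorithm manages batch oper
           ┃The system handles user sessions
━━━━━━━━━━━┃The pipeline generates batch ope
           ┃The system maintains log entries
           ┃The system analyzes log entries 
           ┃Error handling implements batch 


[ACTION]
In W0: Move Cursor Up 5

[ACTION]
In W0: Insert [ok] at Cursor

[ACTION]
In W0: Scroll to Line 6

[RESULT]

 Terminal                ┃                  
─────────────────────────┨                  
$ echo "test passed"     ┃                  
test passed              ┃                  
$ echo "OK"┏━━━━━━━━━━━━━━━━━━━━━━━━━━━━━━━━
OK         ┃ FileEditor                     
$ echo "bui┠────────────────────────────────
build compl┃The architecture manages cached 
$ █        ┃The process processes database r
           ┃The system implements queue item
           ┃Data processing validates cached
━━━━━━━━━━━┃Data processing coordinates cach
           ┃                                
           ┃The algorithm manages batch oper
           ┃The system handles user sessions
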